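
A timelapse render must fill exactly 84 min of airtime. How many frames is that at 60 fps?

302400 frames

84 min = 5040 s.
Frames = 5040 × 60 = 302400.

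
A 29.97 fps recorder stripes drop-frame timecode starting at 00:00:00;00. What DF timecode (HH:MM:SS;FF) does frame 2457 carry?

00:01:21;29

Ten DF minutes hold 17982 frames, so frame 2457 lies in block 0 (frames 0–17981) with 2457 frames into that block.
The block's first minute is 1800 frames and the rest 1798 each; 2457 frames reaches minute 1, so 0 × 18 + 1 × 2 = 2 labels have been skipped so far.
Adding those back, label number 2457 + 2 = 2459 at 30 labels/s is 81 s + 29 f = 0 h 1 min 21 s frame 29, i.e. 00:01:21;29.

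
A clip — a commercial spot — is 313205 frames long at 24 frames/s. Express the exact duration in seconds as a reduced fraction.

Running time = 313205 ÷ (24) = 313205 × 1/24 = 313205/24 s.

313205/24 seconds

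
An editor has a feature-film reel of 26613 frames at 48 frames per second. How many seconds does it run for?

554.4375 seconds

Running time = 26613 / (48) = 554.4375 s.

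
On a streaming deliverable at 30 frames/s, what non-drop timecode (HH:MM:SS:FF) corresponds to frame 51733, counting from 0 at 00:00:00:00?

00:28:44:13

51733 ÷ 30 = 1724 full seconds, remainder 13 frames.
1724 s = 0 h 28 min 44 s.
Timecode: 00:28:44:13.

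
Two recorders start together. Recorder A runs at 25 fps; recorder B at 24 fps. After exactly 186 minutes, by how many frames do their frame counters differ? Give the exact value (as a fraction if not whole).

11160 frames

186 min = 11160 s.
A emits 25 × 11160 = 279000 frames; B emits 24 × 11160 = 267840.
Difference = 11160 frames; B is behind A.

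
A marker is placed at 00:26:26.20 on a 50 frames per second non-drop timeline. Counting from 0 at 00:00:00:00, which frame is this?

79320

Total seconds to the label: (0 × 3600 + 26 × 60 + 26) = 1586.
Frame index = 1586 × 50 + 20 = 79320.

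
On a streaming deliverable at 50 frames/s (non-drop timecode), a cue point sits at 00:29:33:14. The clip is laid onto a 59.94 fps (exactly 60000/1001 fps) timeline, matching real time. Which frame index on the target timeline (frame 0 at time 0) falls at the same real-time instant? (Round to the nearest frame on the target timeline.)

Source frame index: (0×3600 + 29×60 + 33) × 50 + 14 = 88664.
Real time: 88664 / (50) = 44332/25 s.
Target frame: (44332/25) × (60000/1001) = 106396800/1001 ≈ 106290.509 → 106291.

frame 106291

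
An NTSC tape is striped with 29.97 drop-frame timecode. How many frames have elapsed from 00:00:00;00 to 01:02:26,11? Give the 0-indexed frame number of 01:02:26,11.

112279

As if non-drop at 30 labels/s: (1 × 3600 + 2 × 60 + 26) × 30 + 11 = 112391.
Minute boundaries passed: 62; those not divisible by 10: 62 − 6 = 56; dropped labels = 2 × 56 = 112.
Actual frame index = 112391 − 112 = 112279.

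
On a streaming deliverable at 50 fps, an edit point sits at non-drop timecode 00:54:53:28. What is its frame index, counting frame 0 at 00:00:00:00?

164678

Total seconds to the label: (0 × 3600 + 54 × 60 + 53) = 3293.
Frame index = 3293 × 50 + 28 = 164678.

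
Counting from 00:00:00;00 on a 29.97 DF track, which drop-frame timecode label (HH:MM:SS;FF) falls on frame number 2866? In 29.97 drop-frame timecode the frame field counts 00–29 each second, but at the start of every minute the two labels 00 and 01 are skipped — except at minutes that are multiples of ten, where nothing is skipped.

Ten DF minutes hold 17982 frames, so frame 2866 lies in block 0 (frames 0–17981) with 2866 frames into that block.
The block's first minute is 1800 frames and the rest 1798 each; 2866 frames reaches minute 1, so 0 × 18 + 1 × 2 = 2 labels have been skipped so far.
Adding those back, label number 2866 + 2 = 2868 at 30 labels/s is 95 s + 18 f = 0 h 1 min 35 s frame 18, i.e. 00:01:35;18.

00:01:35;18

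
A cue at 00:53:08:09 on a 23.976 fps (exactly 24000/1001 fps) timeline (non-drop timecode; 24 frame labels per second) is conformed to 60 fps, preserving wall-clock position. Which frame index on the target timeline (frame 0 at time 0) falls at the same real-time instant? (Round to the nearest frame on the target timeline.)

Source frame index: (0×3600 + 53×60 + 8) × 24 + 9 = 76521.
Real time: 76521 / (24000/1001) = 25532507/8000 s.
Target frame: (25532507/8000) × (60) = 76597521/400 ≈ 191493.802 → 191494.

frame 191494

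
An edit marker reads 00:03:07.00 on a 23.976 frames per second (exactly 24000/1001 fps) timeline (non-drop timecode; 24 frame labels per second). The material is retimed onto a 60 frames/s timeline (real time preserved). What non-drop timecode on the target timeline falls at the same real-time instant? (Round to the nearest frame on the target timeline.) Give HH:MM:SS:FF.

Source frame index: (0×3600 + 3×60 + 7) × 24 + 0 = 4488.
Real time: 4488 / (24000/1001) = 187187/1000 s.
Target frame: (187187/1000) × (60) = 561561/50 ≈ 11231.220 → 11231.
At 60 labels/s: frame 11231 → 00:03:07:11.

00:03:07:11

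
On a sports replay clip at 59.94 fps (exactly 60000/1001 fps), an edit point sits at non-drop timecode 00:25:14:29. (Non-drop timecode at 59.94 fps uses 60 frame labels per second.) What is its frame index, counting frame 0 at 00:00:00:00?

Total seconds to the label: (0 × 3600 + 25 × 60 + 14) = 1514.
Frame index = 1514 × 60 + 29 = 90869.

90869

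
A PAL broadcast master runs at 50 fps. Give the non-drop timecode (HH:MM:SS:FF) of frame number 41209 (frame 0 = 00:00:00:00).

00:13:44:09

41209 ÷ 50 = 824 full seconds, remainder 9 frames.
824 s = 0 h 13 min 44 s.
Timecode: 00:13:44:09.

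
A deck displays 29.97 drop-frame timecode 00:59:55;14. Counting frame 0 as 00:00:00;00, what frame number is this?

107756

As if non-drop at 30 labels/s: (0 × 3600 + 59 × 60 + 55) × 30 + 14 = 107864.
Minute boundaries passed: 59; those not divisible by 10: 59 − 5 = 54; dropped labels = 2 × 54 = 108.
Actual frame index = 107864 − 108 = 107756.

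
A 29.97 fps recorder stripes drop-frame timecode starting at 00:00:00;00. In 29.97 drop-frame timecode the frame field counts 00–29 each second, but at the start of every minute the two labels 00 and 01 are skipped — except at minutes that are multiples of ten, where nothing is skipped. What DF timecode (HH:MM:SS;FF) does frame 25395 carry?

Ten DF minutes hold 17982 frames, so frame 25395 lies in block 1 (frames 17982–35963) with 7413 frames into that block.
The block's first minute is 1800 frames and the rest 1798 each; 7413 frames reaches minute 4, so 1 × 18 + 4 × 2 = 26 labels have been skipped so far.
Adding those back, label number 25395 + 26 = 25421 at 30 labels/s is 847 s + 11 f = 0 h 14 min 7 s frame 11, i.e. 00:14:07;11.

00:14:07;11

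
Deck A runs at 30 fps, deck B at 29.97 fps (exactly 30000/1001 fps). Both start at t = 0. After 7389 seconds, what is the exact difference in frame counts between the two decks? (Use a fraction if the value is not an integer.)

A emits 30 × 7389 = 221670 frames; B emits 30000/1001 × 7389 = 221670000/1001.
Difference = 221670/1001 frames (≈ 221.4486); B is behind A.

221670/1001 frames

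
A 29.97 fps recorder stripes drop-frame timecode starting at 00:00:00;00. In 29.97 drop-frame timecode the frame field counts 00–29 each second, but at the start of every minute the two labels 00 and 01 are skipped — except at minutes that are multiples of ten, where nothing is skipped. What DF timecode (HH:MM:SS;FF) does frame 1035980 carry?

Each 10-minute DF block holds 10 × 60 × 30 − 9 × 2 = 17982 frames. 1035980 ÷ 17982 → 57 full blocks, remainder 11006.
Within the partial block the first minute is 1800 frames and each further minute 1798, so 6 further minute boundaries passed. Total skipped labels = 18 × 57 + 2 × 6 = 1038.
Non-drop label index = 1035980 + 1038 = 1037018; at 30 labels/s that is 09:36:07:08, i.e. DF 09:36:07;08.

09:36:07;08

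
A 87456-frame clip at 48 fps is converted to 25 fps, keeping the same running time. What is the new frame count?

45550 frames

Target frames = source frames × (target rate / source rate) = 87456 × (25)/(48) = 87456 × 25/48 = 45550.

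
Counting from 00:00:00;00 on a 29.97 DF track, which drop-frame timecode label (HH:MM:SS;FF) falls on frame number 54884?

00:30:31;08

Ten DF minutes hold 17982 frames, so frame 54884 lies in block 3 (frames 53946–71927) with 938 frames into that block.
The block's first minute is 1800 frames and the rest 1798 each; 938 frames reaches minute 0, so 3 × 18 + 0 × 2 = 54 labels have been skipped so far.
Adding those back, label number 54884 + 54 = 54938 at 30 labels/s is 1831 s + 8 f = 0 h 30 min 31 s frame 8, i.e. 00:30:31;08.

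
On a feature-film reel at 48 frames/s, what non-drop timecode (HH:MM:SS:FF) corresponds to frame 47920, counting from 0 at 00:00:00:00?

47920 ÷ 48 = 998 full seconds, remainder 16 frames.
998 s = 0 h 16 min 38 s.
Timecode: 00:16:38:16.

00:16:38:16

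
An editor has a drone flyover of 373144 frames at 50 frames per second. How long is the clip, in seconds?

Running time = 373144 / (50) = 7462.88 s.

7462.88 seconds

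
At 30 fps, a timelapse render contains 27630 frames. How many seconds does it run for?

921 seconds

Running time = 27630 / (30) = 921 s.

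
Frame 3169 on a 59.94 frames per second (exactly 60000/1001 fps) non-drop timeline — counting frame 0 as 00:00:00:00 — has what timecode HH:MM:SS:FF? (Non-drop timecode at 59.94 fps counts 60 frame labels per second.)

00:00:52:49

3169 ÷ 60 = 52 full seconds, remainder 49 frames.
52 s = 0 h 0 min 52 s.
Timecode: 00:00:52:49.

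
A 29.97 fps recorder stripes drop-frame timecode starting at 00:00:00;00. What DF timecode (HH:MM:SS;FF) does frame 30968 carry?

Ten DF minutes hold 17982 frames, so frame 30968 lies in block 1 (frames 17982–35963) with 12986 frames into that block.
The block's first minute is 1800 frames and the rest 1798 each; 12986 frames reaches minute 7, so 1 × 18 + 7 × 2 = 32 labels have been skipped so far.
Adding those back, label number 30968 + 32 = 31000 at 30 labels/s is 1033 s + 10 f = 0 h 17 min 13 s frame 10, i.e. 00:17:13;10.

00:17:13;10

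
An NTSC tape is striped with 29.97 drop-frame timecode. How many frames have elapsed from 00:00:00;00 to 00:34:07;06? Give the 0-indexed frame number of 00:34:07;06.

61354

Complete 10-minute blocks: 3, each 17982 frames → 53946.
Remaining 4 whole minutes in the current block: 1800 + 3 × 1798 = 7194 frames.
Within the current minute: 7 × 30 + 6 − 2 = 214 (labels ;00/;01 skipped at this minute). Total = 53946 + 7194 + 214 = 61354.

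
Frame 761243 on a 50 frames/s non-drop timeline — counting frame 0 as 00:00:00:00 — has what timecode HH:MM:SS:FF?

04:13:44:43

761243 ÷ 50 = 15224 full seconds, remainder 43 frames.
15224 s = 4 h 13 min 44 s.
Timecode: 04:13:44:43.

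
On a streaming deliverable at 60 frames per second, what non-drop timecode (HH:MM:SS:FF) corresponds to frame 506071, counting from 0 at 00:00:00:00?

02:20:34:31

506071 ÷ 60 = 8434 full seconds, remainder 31 frames.
8434 s = 2 h 20 min 34 s.
Timecode: 02:20:34:31.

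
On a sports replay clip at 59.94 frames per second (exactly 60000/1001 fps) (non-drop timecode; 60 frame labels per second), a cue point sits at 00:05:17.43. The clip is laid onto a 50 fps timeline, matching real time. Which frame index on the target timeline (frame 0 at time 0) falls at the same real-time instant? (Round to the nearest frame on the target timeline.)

Source frame index: (0×3600 + 5×60 + 17) × 60 + 43 = 19063.
Real time: 19063 / (60000/1001) = 19082063/60000 s.
Target frame: (19082063/60000) × (50) = 19082063/1200 ≈ 15901.719 → 15902.

frame 15902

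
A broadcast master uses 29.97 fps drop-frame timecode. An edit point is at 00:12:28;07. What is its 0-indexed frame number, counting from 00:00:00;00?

22425

Complete 10-minute blocks: 1, each 17982 frames → 17982.
Remaining 2 whole minutes in the current block: 1800 + 1 × 1798 = 3598 frames.
Within the current minute: 28 × 30 + 7 − 2 = 845 (labels ;00/;01 skipped at this minute). Total = 17982 + 3598 + 845 = 22425.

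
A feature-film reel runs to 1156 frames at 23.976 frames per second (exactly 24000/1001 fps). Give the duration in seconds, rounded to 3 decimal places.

48.215 seconds

Running time = 1156 × 1001/24000 = 289289/6000 s ≈ 48.215 s.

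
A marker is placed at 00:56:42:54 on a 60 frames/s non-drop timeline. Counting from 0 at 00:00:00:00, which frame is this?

Total seconds to the label: (0 × 3600 + 56 × 60 + 42) = 3402.
Frame index = 3402 × 60 + 54 = 204174.

204174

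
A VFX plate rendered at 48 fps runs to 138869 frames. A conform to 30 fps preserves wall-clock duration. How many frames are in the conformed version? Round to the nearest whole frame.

Frames at target rate = 138869 × (30) / (48) = 694345/8 ≈ 86793.125.
Nearest whole frame: 86793.

86793 frames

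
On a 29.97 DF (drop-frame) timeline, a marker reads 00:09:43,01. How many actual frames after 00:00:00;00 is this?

17473

Complete 10-minute blocks: 0, each 17982 frames → 0.
Remaining 9 whole minutes in the current block: 1800 + 8 × 1798 = 16184 frames.
Within the current minute: 43 × 30 + 1 − 2 = 1289 (labels ;00/;01 skipped at this minute). Total = 0 + 16184 + 1289 = 17473.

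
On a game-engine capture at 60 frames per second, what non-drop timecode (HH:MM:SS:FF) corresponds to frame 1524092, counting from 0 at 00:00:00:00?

1524092 ÷ 60 = 25401 full seconds, remainder 32 frames.
25401 s = 7 h 3 min 21 s.
Timecode: 07:03:21:32.

07:03:21:32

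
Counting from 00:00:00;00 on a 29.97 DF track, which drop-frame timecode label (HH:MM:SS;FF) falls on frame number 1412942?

13:05:45;06

Each 10-minute DF block holds 10 × 60 × 30 − 9 × 2 = 17982 frames. 1412942 ÷ 17982 → 78 full blocks, remainder 10346.
Within the partial block the first minute is 1800 frames and each further minute 1798, so 5 further minute boundaries passed. Total skipped labels = 18 × 78 + 2 × 5 = 1414.
Non-drop label index = 1412942 + 1414 = 1414356; at 30 labels/s that is 13:05:45:06, i.e. DF 13:05:45;06.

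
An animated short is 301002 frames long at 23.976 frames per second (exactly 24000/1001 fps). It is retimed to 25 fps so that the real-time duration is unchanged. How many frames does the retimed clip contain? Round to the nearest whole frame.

313857 frames

Frames at target rate = 301002 × (25) / (24000/1001) = 50217167/160 ≈ 313857.294.
Nearest whole frame: 313857.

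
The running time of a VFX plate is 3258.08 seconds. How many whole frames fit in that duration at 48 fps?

156387 frames

Frames = 3258.08 × 48 = 3909696/25 ≈ 156387.8400.
Complete frames: 156387.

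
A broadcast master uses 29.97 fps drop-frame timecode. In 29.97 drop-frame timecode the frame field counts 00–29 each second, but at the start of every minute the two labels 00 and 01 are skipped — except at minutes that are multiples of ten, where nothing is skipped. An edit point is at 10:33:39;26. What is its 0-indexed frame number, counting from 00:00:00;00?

As if non-drop at 30 labels/s: (10 × 3600 + 33 × 60 + 39) × 30 + 26 = 1140596.
Minute boundaries passed: 633; those not divisible by 10: 633 − 63 = 570; dropped labels = 2 × 570 = 1140.
Actual frame index = 1140596 − 1140 = 1139456.

1139456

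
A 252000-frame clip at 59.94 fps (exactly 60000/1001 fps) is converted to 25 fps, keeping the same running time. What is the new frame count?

105105 frames

Target frames = source frames × (target rate / source rate) = 252000 × (25)/(60000/1001) = 252000 × 1001/2400 = 105105.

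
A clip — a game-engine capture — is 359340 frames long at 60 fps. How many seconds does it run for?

5989 seconds

Running time = 359340 / (60) = 5989 s.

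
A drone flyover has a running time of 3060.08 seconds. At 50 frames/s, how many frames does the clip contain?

Frames = 3060.08 × 50 = 153004.

153004 frames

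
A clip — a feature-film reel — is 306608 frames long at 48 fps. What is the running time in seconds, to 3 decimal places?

6387.667 seconds

Running time = 306608 × 1/48 = 19163/3 s ≈ 6387.667 s.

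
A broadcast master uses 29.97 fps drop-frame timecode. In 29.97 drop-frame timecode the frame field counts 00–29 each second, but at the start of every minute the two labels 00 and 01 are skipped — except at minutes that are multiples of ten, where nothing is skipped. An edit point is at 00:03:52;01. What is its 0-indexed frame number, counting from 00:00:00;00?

As if non-drop at 30 labels/s: (0 × 3600 + 3 × 60 + 52) × 30 + 1 = 6961.
Minute boundaries passed: 3; those not divisible by 10: 3 − 0 = 3; dropped labels = 2 × 3 = 6.
Actual frame index = 6961 − 6 = 6955.

6955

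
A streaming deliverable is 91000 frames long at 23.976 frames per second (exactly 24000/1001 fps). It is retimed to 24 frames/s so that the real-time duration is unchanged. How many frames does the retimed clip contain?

Target frames = source frames × (target rate / source rate) = 91000 × (24)/(24000/1001) = 91000 × 1001/1000 = 91091.

91091 frames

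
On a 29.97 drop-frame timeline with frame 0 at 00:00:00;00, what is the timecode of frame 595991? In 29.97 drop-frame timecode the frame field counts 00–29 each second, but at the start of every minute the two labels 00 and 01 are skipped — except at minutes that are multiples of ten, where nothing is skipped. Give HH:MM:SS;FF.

05:31:26;07

Each 10-minute DF block holds 10 × 60 × 30 − 9 × 2 = 17982 frames. 595991 ÷ 17982 → 33 full blocks, remainder 2585.
Within the partial block the first minute is 1800 frames and each further minute 1798, so 1 further minute boundary passed. Total skipped labels = 18 × 33 + 2 × 1 = 596.
Non-drop label index = 595991 + 596 = 596587; at 30 labels/s that is 05:31:26:07, i.e. DF 05:31:26;07.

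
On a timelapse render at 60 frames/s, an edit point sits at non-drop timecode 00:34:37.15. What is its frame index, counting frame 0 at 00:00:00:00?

Total seconds to the label: (0 × 3600 + 34 × 60 + 37) = 2077.
Frame index = 2077 × 60 + 15 = 124635.

124635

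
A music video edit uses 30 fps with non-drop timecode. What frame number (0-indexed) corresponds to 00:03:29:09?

Total seconds to the label: (0 × 3600 + 3 × 60 + 29) = 209.
Frame index = 209 × 30 + 9 = 6279.

frame 6279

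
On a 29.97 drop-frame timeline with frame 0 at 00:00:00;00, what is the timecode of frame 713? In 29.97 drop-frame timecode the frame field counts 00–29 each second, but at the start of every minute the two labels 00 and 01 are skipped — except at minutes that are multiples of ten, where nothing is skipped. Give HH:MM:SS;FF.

Ten DF minutes hold 17982 frames, so frame 713 lies in block 0 (frames 0–17981) with 713 frames into that block.
The block's first minute is 1800 frames and the rest 1798 each; 713 frames reaches minute 0, so 0 × 18 + 0 × 2 = 0 labels have been skipped so far.
Adding those back, label number 713 + 0 = 713 at 30 labels/s is 23 s + 23 f = 0 h 0 min 23 s frame 23, i.e. 00:00:23;23.

00:00:23;23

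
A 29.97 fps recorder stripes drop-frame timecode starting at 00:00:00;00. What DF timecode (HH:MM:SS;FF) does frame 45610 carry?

00:25:21;26

Each 10-minute DF block holds 10 × 60 × 30 − 9 × 2 = 17982 frames. 45610 ÷ 17982 → 2 full blocks, remainder 9646.
Within the partial block the first minute is 1800 frames and each further minute 1798, so 5 further minute boundaries passed. Total skipped labels = 18 × 2 + 2 × 5 = 46.
Non-drop label index = 45610 + 46 = 45656; at 30 labels/s that is 00:25:21:26, i.e. DF 00:25:21;26.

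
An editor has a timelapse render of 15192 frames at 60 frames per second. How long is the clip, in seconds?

253.2 seconds

Running time = 15192 / (60) = 253.2 s.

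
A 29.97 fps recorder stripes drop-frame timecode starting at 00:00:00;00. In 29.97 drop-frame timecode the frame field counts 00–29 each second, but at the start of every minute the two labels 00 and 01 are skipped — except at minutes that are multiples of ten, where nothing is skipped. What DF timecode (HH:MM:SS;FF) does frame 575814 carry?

Ten DF minutes hold 17982 frames, so frame 575814 lies in block 32 (frames 575424–593405) with 390 frames into that block.
The block's first minute is 1800 frames and the rest 1798 each; 390 frames reaches minute 0, so 32 × 18 + 0 × 2 = 576 labels have been skipped so far.
Adding those back, label number 575814 + 576 = 576390 at 30 labels/s is 19213 s + 0 f = 5 h 20 min 13 s frame 0, i.e. 05:20:13;00.

05:20:13;00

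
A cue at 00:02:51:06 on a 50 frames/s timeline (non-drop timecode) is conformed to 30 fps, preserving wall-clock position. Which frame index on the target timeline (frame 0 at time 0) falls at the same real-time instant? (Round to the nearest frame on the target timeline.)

Source frame index: (0×3600 + 2×60 + 51) × 50 + 6 = 8556.
Real time: 8556 / (50) = 4278/25 s.
Target frame: (4278/25) × (30) = 25668/5 ≈ 5133.600 → 5134.

frame 5134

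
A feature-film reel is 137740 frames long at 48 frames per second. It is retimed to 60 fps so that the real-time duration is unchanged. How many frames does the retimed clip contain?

172175 frames

Target frames = source frames × (target rate / source rate) = 137740 × (60)/(48) = 137740 × 5/4 = 172175.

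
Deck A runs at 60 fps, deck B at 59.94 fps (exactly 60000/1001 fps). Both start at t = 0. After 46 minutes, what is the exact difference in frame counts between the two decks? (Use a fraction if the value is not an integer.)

165600/1001 frames

46 min = 2760 s.
A emits 60 × 2760 = 165600 frames; B emits 60000/1001 × 2760 = 165600000/1001.
Difference = 165600/1001 frames (≈ 165.4346); B is behind A.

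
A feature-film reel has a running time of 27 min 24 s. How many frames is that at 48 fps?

27 min 24 s = 1644 s.
Frames = 1644 × 48 = 78912.

78912 frames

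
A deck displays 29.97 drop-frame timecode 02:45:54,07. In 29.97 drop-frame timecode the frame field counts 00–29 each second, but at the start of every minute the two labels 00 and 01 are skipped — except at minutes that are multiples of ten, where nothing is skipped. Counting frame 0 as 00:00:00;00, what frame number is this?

Complete 10-minute blocks: 16, each 17982 frames → 287712.
Remaining 5 whole minutes in the current block: 1800 + 4 × 1798 = 8992 frames.
Within the current minute: 54 × 30 + 7 − 2 = 1625 (labels ;00/;01 skipped at this minute). Total = 287712 + 8992 + 1625 = 298329.

298329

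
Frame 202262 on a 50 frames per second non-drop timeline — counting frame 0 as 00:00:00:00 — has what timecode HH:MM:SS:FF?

01:07:25:12

202262 ÷ 50 = 4045 full seconds, remainder 12 frames.
4045 s = 1 h 7 min 25 s.
Timecode: 01:07:25:12.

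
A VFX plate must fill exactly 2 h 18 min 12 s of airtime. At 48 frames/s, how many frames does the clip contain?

398016 frames

2 h 18 min 12 s = 8292 s.
Frames = 8292 × 48 = 398016.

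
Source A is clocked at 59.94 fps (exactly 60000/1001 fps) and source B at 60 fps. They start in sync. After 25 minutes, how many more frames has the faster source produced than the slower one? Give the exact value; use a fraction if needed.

90000/1001 frames

25 min = 1500 s.
A emits 60000/1001 × 1500 = 90000000/1001 frames; B emits 60 × 1500 = 90000.
Difference = 90000/1001 frames (≈ 89.9101); B is ahead of A.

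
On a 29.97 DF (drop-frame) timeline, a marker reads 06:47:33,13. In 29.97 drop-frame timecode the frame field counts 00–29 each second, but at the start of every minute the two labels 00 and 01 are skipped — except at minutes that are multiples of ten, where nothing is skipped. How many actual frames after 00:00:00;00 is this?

732869

Complete 10-minute blocks: 40, each 17982 frames → 719280.
Remaining 7 whole minutes in the current block: 1800 + 6 × 1798 = 12588 frames.
Within the current minute: 33 × 30 + 13 − 2 = 1001 (labels ;00/;01 skipped at this minute). Total = 719280 + 12588 + 1001 = 732869.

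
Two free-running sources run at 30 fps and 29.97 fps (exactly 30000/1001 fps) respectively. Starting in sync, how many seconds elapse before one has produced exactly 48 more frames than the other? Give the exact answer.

1601.6 seconds

The gap grows by |30000/1001 − 30| = 30/1001 frames per second.
Time for a 48-frame gap: 48 ÷ (30/1001) = 1601.6 s.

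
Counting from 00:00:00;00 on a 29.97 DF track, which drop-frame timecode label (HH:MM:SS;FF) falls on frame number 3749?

Each 10-minute DF block holds 10 × 60 × 30 − 9 × 2 = 17982 frames. 3749 ÷ 17982 → 0 full blocks, remainder 3749.
Within the partial block the first minute is 1800 frames and each further minute 1798, so 2 further minute boundaries passed. Total skipped labels = 18 × 0 + 2 × 2 = 4.
Non-drop label index = 3749 + 4 = 3753; at 30 labels/s that is 00:02:05:03, i.e. DF 00:02:05;03.

00:02:05;03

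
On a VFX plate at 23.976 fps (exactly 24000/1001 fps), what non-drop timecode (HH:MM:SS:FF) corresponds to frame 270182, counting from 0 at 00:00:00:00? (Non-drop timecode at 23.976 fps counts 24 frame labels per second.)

270182 ÷ 24 = 11257 full seconds, remainder 14 frames.
11257 s = 3 h 7 min 37 s.
Timecode: 03:07:37:14.

03:07:37:14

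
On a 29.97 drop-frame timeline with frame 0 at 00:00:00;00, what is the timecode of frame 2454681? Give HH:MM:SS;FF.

22:45:04;19

Each 10-minute DF block holds 10 × 60 × 30 − 9 × 2 = 17982 frames. 2454681 ÷ 17982 → 136 full blocks, remainder 9129.
Within the partial block the first minute is 1800 frames and each further minute 1798, so 5 further minute boundaries passed. Total skipped labels = 18 × 136 + 2 × 5 = 2458.
Non-drop label index = 2454681 + 2458 = 2457139; at 30 labels/s that is 22:45:04:19, i.e. DF 22:45:04;19.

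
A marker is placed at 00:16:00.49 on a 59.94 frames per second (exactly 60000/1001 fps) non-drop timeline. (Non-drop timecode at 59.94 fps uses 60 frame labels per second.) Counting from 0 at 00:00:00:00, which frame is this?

frame 57649

Total seconds to the label: (0 × 3600 + 16 × 60 + 0) = 960.
Frame index = 960 × 60 + 49 = 57649.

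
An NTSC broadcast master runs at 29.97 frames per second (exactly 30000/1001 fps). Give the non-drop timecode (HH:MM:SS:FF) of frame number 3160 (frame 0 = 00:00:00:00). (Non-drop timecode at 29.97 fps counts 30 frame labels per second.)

00:01:45:10

3160 ÷ 30 = 105 full seconds, remainder 10 frames.
105 s = 0 h 1 min 45 s.
Timecode: 00:01:45:10.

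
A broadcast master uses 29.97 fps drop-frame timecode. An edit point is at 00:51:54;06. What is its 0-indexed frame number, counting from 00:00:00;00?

93334

Complete 10-minute blocks: 5, each 17982 frames → 89910.
Remaining 1 whole minute in the current block: 1800 + 0 × 1798 = 1800 frames.
Within the current minute: 54 × 30 + 6 − 2 = 1624 (labels ;00/;01 skipped at this minute). Total = 89910 + 1800 + 1624 = 93334.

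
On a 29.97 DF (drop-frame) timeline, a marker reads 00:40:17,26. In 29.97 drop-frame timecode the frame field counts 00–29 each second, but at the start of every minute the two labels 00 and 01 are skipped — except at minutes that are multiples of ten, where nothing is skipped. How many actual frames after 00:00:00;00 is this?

As if non-drop at 30 labels/s: (0 × 3600 + 40 × 60 + 17) × 30 + 26 = 72536.
Minute boundaries passed: 40; those not divisible by 10: 40 − 4 = 36; dropped labels = 2 × 36 = 72.
Actual frame index = 72536 − 72 = 72464.

72464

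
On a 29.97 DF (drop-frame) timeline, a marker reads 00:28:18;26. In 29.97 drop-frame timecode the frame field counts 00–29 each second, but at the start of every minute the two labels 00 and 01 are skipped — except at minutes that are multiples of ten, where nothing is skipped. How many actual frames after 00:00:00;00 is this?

Complete 10-minute blocks: 2, each 17982 frames → 35964.
Remaining 8 whole minutes in the current block: 1800 + 7 × 1798 = 14386 frames.
Within the current minute: 18 × 30 + 26 − 2 = 564 (labels ;00/;01 skipped at this minute). Total = 35964 + 14386 + 564 = 50914.

50914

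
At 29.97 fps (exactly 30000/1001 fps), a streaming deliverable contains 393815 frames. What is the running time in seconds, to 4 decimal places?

13140.2938 seconds

Running time = 393815 × 1001/30000 = 78841763/6000 s ≈ 13140.2938 s.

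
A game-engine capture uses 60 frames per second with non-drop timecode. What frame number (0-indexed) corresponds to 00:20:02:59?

frame 72179

Total seconds to the label: (0 × 3600 + 20 × 60 + 2) = 1202.
Frame index = 1202 × 60 + 59 = 72179.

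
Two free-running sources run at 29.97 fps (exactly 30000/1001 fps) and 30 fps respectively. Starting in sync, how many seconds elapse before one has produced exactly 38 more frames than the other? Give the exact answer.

The gap grows by |30 − 30000/1001| = 30/1001 frames per second.
Time for a 38-frame gap: 38 ÷ (30/1001) = 19019/15 s.

19019/15 seconds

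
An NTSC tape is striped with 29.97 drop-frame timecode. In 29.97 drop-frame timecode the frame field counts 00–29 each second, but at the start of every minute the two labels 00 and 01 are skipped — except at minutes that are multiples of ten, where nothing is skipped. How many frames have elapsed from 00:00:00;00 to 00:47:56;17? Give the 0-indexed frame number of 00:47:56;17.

86211

As if non-drop at 30 labels/s: (0 × 3600 + 47 × 60 + 56) × 30 + 17 = 86297.
Minute boundaries passed: 47; those not divisible by 10: 47 − 4 = 43; dropped labels = 2 × 43 = 86.
Actual frame index = 86297 − 86 = 86211.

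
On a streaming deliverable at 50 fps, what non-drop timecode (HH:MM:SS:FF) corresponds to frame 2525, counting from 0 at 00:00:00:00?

00:00:50:25

2525 ÷ 50 = 50 full seconds, remainder 25 frames.
50 s = 0 h 0 min 50 s.
Timecode: 00:00:50:25.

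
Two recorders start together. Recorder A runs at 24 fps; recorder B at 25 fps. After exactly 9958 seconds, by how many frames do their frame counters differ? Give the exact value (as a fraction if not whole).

A emits 24 × 9958 = 238992 frames; B emits 25 × 9958 = 248950.
Difference = 9958 frames; B is ahead of A.

9958 frames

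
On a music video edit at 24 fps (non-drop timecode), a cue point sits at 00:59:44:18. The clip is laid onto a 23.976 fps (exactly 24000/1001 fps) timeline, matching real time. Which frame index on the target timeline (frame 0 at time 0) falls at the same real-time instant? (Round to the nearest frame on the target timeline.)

Source frame index: (0×3600 + 59×60 + 44) × 24 + 18 = 86034.
Real time: 86034 / (24) = 14339/4 s.
Target frame: (14339/4) × (24000/1001) = 6618000/77 ≈ 85948.052 → 85948.

frame 85948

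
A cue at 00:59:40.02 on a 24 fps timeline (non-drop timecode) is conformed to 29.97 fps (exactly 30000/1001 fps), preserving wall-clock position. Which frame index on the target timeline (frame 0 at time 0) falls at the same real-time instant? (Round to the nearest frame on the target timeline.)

Source frame index: (0×3600 + 59×60 + 40) × 24 + 2 = 85922.
Real time: 85922 / (24) = 42961/12 s.
Target frame: (42961/12) × (30000/1001) = 107402500/1001 ≈ 107295.205 → 107295.

frame 107295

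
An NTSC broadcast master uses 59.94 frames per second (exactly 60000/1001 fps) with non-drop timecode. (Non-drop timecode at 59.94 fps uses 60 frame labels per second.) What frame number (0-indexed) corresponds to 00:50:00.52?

frame 180052

Total seconds to the label: (0 × 3600 + 50 × 60 + 0) = 3000.
Frame index = 3000 × 60 + 52 = 180052.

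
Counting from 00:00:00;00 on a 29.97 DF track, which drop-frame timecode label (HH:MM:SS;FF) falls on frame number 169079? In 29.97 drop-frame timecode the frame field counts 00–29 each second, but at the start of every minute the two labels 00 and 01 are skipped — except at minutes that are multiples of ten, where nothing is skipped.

Each 10-minute DF block holds 10 × 60 × 30 − 9 × 2 = 17982 frames. 169079 ÷ 17982 → 9 full blocks, remainder 7241.
Within the partial block the first minute is 1800 frames and each further minute 1798, so 4 further minute boundaries passed. Total skipped labels = 18 × 9 + 2 × 4 = 170.
Non-drop label index = 169079 + 170 = 169249; at 30 labels/s that is 01:34:01:19, i.e. DF 01:34:01;19.

01:34:01;19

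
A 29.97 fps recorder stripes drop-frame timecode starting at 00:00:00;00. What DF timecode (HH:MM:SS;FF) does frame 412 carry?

Ten DF minutes hold 17982 frames, so frame 412 lies in block 0 (frames 0–17981) with 412 frames into that block.
The block's first minute is 1800 frames and the rest 1798 each; 412 frames reaches minute 0, so 0 × 18 + 0 × 2 = 0 labels have been skipped so far.
Adding those back, label number 412 + 0 = 412 at 30 labels/s is 13 s + 22 f = 0 h 0 min 13 s frame 22, i.e. 00:00:13;22.

00:00:13;22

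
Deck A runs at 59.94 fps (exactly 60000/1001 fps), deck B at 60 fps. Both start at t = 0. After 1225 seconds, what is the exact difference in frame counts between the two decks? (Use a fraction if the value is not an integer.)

10500/143 frames

A emits 60000/1001 × 1225 = 10500000/143 frames; B emits 60 × 1225 = 73500.
Difference = 10500/143 frames (≈ 73.4266); B is ahead of A.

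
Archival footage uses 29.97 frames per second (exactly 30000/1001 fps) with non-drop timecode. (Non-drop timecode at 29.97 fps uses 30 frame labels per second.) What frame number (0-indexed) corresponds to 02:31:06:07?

frame 271987

Total seconds to the label: (2 × 3600 + 31 × 60 + 6) = 9066.
Frame index = 9066 × 30 + 7 = 271987.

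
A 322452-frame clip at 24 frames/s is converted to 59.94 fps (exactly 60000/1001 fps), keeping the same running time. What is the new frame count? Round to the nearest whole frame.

805325 frames

Frames at target rate = 322452 × (60000/1001) / (24) = 62010000/77 ≈ 805324.675.
Nearest whole frame: 805325.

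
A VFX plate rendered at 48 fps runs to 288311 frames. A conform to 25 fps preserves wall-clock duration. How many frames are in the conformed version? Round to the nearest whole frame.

Frames at target rate = 288311 × (25) / (48) = 7207775/48 ≈ 150161.979.
Nearest whole frame: 150162.

150162 frames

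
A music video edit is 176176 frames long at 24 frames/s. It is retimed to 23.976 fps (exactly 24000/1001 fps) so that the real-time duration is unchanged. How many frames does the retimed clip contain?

Target frames = source frames × (target rate / source rate) = 176176 × (24000/1001)/(24) = 176176 × 1000/1001 = 176000.

176000 frames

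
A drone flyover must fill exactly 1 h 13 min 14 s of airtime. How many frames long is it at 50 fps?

219700 frames

1 h 13 min 14 s = 4394 s.
Frames = 4394 × 50 = 219700.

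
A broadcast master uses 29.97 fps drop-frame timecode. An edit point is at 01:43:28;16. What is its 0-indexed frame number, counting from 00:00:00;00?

186070

Complete 10-minute blocks: 10, each 17982 frames → 179820.
Remaining 3 whole minutes in the current block: 1800 + 2 × 1798 = 5396 frames.
Within the current minute: 28 × 30 + 16 − 2 = 854 (labels ;00/;01 skipped at this minute). Total = 179820 + 5396 + 854 = 186070.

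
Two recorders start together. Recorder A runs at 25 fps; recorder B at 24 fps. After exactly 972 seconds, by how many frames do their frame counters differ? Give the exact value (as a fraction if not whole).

972 frames

A emits 25 × 972 = 24300 frames; B emits 24 × 972 = 23328.
Difference = 972 frames; B is behind A.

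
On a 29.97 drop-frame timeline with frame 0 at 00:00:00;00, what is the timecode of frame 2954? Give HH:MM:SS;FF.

Ten DF minutes hold 17982 frames, so frame 2954 lies in block 0 (frames 0–17981) with 2954 frames into that block.
The block's first minute is 1800 frames and the rest 1798 each; 2954 frames reaches minute 1, so 0 × 18 + 1 × 2 = 2 labels have been skipped so far.
Adding those back, label number 2954 + 2 = 2956 at 30 labels/s is 98 s + 16 f = 0 h 1 min 38 s frame 16, i.e. 00:01:38;16.

00:01:38;16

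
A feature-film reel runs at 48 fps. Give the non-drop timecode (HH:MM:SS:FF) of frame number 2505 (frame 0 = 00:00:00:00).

2505 ÷ 48 = 52 full seconds, remainder 9 frames.
52 s = 0 h 0 min 52 s.
Timecode: 00:00:52:09.

00:00:52:09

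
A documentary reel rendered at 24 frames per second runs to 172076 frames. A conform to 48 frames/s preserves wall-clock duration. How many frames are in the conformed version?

Target frames = source frames × (target rate / source rate) = 172076 × (48)/(24) = 172076 × 2 = 344152.

344152 frames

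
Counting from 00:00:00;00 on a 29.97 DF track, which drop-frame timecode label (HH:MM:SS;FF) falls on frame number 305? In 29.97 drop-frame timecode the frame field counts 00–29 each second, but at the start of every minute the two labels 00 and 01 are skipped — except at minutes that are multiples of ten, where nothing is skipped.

00:00:10;05

Ten DF minutes hold 17982 frames, so frame 305 lies in block 0 (frames 0–17981) with 305 frames into that block.
The block's first minute is 1800 frames and the rest 1798 each; 305 frames reaches minute 0, so 0 × 18 + 0 × 2 = 0 labels have been skipped so far.
Adding those back, label number 305 + 0 = 305 at 30 labels/s is 10 s + 5 f = 0 h 0 min 10 s frame 5, i.e. 00:00:10;05.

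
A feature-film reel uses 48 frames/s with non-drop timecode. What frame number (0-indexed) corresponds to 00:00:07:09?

Total seconds to the label: (0 × 3600 + 0 × 60 + 7) = 7.
Frame index = 7 × 48 + 9 = 345.

frame 345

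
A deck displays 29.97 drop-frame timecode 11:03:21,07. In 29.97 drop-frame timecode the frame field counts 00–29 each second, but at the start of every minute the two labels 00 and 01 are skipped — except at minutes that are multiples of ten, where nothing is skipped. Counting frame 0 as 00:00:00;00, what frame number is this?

Complete 10-minute blocks: 66, each 17982 frames → 1186812.
Remaining 3 whole minutes in the current block: 1800 + 2 × 1798 = 5396 frames.
Within the current minute: 21 × 30 + 7 − 2 = 635 (labels ;00/;01 skipped at this minute). Total = 1186812 + 5396 + 635 = 1192843.

1192843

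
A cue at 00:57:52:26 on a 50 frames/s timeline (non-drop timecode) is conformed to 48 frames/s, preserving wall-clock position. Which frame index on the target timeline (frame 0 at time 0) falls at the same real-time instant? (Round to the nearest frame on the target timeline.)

frame 166681

Source frame index: (0×3600 + 57×60 + 52) × 50 + 26 = 173626.
Real time: 173626 / (50) = 86813/25 s.
Target frame: (86813/25) × (48) = 4167024/25 ≈ 166680.960 → 166681.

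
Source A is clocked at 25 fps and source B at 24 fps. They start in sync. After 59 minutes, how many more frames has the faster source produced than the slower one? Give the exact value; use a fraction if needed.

59 min = 3540 s.
A emits 25 × 3540 = 88500 frames; B emits 24 × 3540 = 84960.
Difference = 3540 frames; B is behind A.

3540 frames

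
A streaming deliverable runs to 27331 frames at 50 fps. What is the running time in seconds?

546.62 seconds

Running time = 27331 / (50) = 546.62 s.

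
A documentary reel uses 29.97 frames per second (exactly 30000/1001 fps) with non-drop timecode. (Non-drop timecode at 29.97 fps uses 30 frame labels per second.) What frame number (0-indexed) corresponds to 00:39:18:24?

frame 70764

Total seconds to the label: (0 × 3600 + 39 × 60 + 18) = 2358.
Frame index = 2358 × 30 + 24 = 70764.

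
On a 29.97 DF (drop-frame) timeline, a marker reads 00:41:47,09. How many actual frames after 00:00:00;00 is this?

75145

As if non-drop at 30 labels/s: (0 × 3600 + 41 × 60 + 47) × 30 + 9 = 75219.
Minute boundaries passed: 41; those not divisible by 10: 41 − 4 = 37; dropped labels = 2 × 37 = 74.
Actual frame index = 75219 − 74 = 75145.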